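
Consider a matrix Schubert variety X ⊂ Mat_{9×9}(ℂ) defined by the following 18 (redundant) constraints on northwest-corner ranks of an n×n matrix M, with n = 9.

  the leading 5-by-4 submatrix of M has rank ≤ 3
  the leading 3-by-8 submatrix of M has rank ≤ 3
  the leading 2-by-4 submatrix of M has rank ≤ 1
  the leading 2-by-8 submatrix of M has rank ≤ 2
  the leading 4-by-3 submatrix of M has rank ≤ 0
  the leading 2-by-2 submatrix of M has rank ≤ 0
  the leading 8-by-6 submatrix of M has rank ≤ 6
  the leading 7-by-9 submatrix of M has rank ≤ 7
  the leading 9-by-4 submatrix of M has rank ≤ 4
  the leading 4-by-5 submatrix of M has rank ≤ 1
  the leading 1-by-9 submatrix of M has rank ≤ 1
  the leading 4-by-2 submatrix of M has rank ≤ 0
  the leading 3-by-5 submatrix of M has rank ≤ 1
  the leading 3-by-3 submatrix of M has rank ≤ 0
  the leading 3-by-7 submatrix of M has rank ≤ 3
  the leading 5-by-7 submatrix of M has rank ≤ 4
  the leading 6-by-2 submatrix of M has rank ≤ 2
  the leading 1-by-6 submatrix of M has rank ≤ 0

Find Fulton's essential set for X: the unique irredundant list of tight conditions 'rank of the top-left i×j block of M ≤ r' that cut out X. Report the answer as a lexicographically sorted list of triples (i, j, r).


Computing R[i][j] = min implied NW-rank bound (n=9, 18 conditions):

  0 | 0 | 0 | 0 | 0 | 0 | 1 | 1 | 1
  0 | 0 | 0 | 1 | 1 | 1 | 2 | 2 | 2
  0 | 0 | 0 | 1 | 1 | 2 | 3 | 3 | 3
  0 | 0 | 0 | 1 | 1 | 2 | 3 | 4 | 4
  1 | 1 | 1 | 2 | 2 | 3 | 4 | 5 | 5
  1 | 2 | 2 | 3 | 3 | 4 | 5 | 6 | 6
  1 | 2 | 3 | 4 | 4 | 5 | 6 | 7 | 7
  1 | 2 | 3 | 4 | 5 | 6 | 7 | 8 | 8
  1 | 2 | 3 | 4 | 5 | 6 | 7 | 8 | 9

so w = (7, 4, 6, 8, 1, 2, 3, 5, 9).

D(w) has 17 cells with 3 SE-corners; essential set:

[(1, 6, 0), (4, 3, 0), (4, 5, 1)]


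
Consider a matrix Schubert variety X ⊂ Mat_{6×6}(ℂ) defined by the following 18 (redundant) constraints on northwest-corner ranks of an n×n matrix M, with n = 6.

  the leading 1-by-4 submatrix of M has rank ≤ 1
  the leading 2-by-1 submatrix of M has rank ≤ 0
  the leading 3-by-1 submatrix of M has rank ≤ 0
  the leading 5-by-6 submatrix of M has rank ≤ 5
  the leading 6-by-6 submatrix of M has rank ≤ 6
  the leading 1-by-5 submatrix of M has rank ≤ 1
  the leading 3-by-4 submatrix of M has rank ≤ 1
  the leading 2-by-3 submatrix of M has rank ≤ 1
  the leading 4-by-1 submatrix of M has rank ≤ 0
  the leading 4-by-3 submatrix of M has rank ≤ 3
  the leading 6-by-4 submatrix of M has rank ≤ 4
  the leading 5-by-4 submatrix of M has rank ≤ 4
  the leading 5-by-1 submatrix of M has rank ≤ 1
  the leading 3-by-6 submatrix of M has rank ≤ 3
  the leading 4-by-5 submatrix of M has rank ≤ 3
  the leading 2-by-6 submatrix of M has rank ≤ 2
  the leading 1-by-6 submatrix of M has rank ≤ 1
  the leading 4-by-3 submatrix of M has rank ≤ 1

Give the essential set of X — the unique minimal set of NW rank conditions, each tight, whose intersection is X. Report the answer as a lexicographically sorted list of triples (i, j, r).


Computing R[i][j] = min implied NW-rank bound (n=6, 18 conditions):

  0, 1, 1, 1, 1, 1
  0, 1, 1, 1, 2, 2
  0, 1, 1, 1, 2, 3
  0, 1, 1, 2, 3, 4
  1, 2, 2, 3, 4, 5
  1, 2, 3, 4, 5, 6

so w = (2, 5, 6, 4, 1, 3).

Fulton essential set (3 of the 9 Rothe cells):

[(3, 4, 1), (4, 1, 0), (4, 3, 1)]


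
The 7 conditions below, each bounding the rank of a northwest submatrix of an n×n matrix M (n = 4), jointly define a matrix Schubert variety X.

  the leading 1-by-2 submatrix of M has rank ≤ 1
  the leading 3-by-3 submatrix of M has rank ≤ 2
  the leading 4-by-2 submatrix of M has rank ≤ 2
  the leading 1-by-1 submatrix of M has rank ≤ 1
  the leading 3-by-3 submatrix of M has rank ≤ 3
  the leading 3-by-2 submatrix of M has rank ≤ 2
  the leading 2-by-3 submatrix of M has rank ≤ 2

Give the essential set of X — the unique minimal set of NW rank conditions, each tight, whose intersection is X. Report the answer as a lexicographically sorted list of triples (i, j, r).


Reconstructing r_w from the 7 given conditions:

  i=1: 1, 1, 1, 1
  i=2: 1, 2, 2, 2
  i=3: 1, 2, 2, 3
  i=4: 1, 2, 3, 4

giving w = (1, 2, 4, 3) via Δ²R.

ℓ(w)=1; the 1 essential cell (i,j,r):

[(3, 3, 2)]


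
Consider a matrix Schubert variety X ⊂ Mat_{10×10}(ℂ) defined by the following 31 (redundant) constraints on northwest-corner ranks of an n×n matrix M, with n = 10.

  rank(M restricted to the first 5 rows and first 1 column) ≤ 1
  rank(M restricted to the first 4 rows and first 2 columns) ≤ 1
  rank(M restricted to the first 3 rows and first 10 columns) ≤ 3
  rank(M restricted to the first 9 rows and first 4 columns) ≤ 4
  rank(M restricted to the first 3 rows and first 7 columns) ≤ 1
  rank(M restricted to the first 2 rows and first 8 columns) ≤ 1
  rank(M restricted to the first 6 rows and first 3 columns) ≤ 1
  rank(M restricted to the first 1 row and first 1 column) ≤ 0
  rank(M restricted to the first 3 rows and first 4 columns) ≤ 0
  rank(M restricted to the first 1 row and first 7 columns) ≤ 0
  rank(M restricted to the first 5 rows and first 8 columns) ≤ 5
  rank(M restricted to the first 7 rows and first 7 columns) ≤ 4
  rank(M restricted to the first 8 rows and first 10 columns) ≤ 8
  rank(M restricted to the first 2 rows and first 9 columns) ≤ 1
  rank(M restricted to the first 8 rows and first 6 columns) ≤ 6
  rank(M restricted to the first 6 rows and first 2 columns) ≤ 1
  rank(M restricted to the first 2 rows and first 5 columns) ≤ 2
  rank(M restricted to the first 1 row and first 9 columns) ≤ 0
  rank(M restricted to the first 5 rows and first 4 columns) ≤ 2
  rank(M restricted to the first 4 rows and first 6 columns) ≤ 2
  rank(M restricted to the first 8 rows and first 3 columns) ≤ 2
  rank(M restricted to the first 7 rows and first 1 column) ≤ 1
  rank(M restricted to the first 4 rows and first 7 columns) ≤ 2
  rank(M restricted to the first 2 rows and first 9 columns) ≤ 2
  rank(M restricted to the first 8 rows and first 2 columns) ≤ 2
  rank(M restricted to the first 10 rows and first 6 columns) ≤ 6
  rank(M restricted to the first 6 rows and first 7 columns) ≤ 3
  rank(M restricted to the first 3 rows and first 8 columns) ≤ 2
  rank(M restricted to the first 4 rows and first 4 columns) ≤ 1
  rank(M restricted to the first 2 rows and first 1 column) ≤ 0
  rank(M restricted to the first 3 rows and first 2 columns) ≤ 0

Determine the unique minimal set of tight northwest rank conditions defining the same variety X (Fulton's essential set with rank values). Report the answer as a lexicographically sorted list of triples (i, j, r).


Computing R[i][j] = min implied NW-rank bound (n=10, 31 conditions):

  R[1]: 0  0  0  0  0  0  0  0  0  1
  R[2]: 0  0  0  0  1  1  1  1  1  2
  R[3]: 0  0  0  0  1  1  1  2  2  3
  R[4]: 1  1  1  1  2  2  2  3  3  4
  R[5]: 1  1  1  2  3  3  3  4  4  5
  R[6]: 1  1  1  2  3  3  3  4  5  6
  R[7]: 1  2  2  3  4  4  4  5  6  7
  R[8]: 1  2  2  3  4  5  5  6  7  8
  R[9]: 1  2  3  4  5  6  6  7  8  9
  R[10]: 1  2  3  4  5  6  7  8  9  10

second differences of R give the permutation w = (10, 5, 8, 1, 4, 9, 2, 6, 3, 7).

D(w) has 26 cells with 6 SE-corners; essential set:

[(1, 9, 0), (3, 4, 0), (3, 7, 1), (6, 3, 1), (6, 7, 3), (8, 3, 2)]


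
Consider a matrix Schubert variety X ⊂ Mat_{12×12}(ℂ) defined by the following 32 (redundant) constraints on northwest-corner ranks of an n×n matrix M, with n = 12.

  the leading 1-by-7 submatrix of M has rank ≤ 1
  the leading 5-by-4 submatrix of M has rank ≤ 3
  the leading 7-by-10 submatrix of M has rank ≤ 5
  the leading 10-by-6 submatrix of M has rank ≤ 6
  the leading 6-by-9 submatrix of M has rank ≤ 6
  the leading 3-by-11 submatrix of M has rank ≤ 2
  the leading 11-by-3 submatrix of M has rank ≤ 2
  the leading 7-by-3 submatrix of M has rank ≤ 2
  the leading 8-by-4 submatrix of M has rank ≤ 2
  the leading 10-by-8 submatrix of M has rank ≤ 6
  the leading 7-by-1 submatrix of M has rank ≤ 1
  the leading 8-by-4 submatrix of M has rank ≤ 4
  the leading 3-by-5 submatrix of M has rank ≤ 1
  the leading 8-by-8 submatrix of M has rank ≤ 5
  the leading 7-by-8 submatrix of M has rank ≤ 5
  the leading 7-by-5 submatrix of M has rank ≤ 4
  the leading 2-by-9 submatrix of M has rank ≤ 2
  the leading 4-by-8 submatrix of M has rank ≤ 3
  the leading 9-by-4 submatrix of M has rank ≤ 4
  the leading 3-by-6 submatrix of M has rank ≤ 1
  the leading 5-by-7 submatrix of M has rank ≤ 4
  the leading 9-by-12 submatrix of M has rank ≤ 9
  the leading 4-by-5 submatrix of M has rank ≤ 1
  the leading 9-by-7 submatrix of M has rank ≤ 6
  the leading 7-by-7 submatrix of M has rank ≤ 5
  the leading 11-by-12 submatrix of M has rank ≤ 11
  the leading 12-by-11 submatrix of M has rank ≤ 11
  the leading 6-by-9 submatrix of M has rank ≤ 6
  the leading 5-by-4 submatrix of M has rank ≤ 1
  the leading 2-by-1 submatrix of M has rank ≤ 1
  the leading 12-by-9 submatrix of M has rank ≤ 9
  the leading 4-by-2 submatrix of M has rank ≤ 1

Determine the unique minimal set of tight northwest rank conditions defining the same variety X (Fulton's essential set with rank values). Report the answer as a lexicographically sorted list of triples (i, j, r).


Computing R[i][j] = min implied NW-rank bound (n=12, 32 conditions):

  i=1: 1 1 1 1 1 1 1 1 1 1 1 1
  i=2: 1 1 1 1 1 1 2 2 2 2 2 2
  i=3: 1 1 1 1 1 1 2 2 2 2 2 3
  i=4: 1 1 1 1 1 2 3 3 3 3 3 4
  i=5: 1 1 1 1 2 3 4 4 4 4 4 5
  i=6: 1 2 2 2 3 4 5 5 5 5 5 6
  i=7: 1 2 2 2 3 4 5 5 5 5 6 7
  i=8: 1 2 2 2 3 4 5 5 6 6 7 8
  i=9: 1 2 2 3 4 5 6 6 7 7 8 9
  i=10: 1 2 2 3 4 5 6 6 7 8 9 10
  i=11: 1 2 2 3 4 5 6 7 8 9 10 11
  i=12: 1 2 3 4 5 6 7 8 9 10 11 12

second differences of R give the permutation w = (1, 7, 12, 6, 5, 2, 11, 9, 4, 10, 8, 3).

|D(w)|=33, |Ess(w)|=9:

[(3, 6, 1), (3, 11, 2), (4, 5, 1), (5, 4, 1), (7, 10, 5), (8, 4, 2), (8, 8, 5), (10, 8, 6), (11, 3, 2)]


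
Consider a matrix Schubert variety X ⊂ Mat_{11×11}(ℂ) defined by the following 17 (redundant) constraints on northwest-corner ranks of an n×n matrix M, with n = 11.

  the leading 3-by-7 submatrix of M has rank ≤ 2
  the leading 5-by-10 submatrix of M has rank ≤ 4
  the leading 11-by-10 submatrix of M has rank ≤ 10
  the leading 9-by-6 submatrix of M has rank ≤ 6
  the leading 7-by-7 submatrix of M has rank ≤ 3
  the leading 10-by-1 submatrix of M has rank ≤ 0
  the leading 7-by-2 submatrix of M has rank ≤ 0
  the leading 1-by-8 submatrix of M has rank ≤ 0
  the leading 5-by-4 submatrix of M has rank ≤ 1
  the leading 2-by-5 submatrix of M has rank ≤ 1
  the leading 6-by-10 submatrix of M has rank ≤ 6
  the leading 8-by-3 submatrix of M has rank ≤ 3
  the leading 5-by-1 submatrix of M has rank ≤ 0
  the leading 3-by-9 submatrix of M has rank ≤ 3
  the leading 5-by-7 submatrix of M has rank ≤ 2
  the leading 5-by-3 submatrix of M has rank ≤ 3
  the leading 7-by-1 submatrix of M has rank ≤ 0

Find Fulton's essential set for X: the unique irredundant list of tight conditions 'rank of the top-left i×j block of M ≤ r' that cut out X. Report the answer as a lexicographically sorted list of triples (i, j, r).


Propagating the 17 rank bounds to every northwest block:

  R[1]: 0, 0, 0, 0, 0, 0, 0, 0, 1, 1, 1
  R[2]: 0, 0, 1, 1, 1, 1, 1, 1, 2, 2, 2
  R[3]: 0, 0, 1, 1, 2, 2, 2, 2, 3, 3, 3
  R[4]: 0, 0, 1, 1, 2, 2, 2, 3, 4, 4, 4
  R[5]: 0, 0, 1, 1, 2, 2, 2, 3, 4, 4, 5
  R[6]: 0, 0, 1, 2, 3, 3, 3, 4, 5, 5, 6
  R[7]: 0, 0, 1, 2, 3, 3, 3, 4, 5, 6, 7
  R[8]: 0, 1, 2, 3, 4, 4, 4, 5, 6, 7, 8
  R[9]: 0, 1, 2, 3, 4, 5, 5, 6, 7, 8, 9
  R[10]: 0, 1, 2, 3, 4, 5, 6, 7, 8, 9, 10
  R[11]: 1, 2, 3, 4, 5, 6, 7, 8, 9, 10, 11

so w = (9, 3, 5, 8, 11, 4, 10, 2, 6, 7, 1).

ℓ(w)=33; the 7 essential cells (i,j,r):

[(1, 8, 0), (5, 4, 1), (5, 7, 2), (5, 10, 4), (7, 2, 0), (7, 7, 3), (10, 1, 0)]


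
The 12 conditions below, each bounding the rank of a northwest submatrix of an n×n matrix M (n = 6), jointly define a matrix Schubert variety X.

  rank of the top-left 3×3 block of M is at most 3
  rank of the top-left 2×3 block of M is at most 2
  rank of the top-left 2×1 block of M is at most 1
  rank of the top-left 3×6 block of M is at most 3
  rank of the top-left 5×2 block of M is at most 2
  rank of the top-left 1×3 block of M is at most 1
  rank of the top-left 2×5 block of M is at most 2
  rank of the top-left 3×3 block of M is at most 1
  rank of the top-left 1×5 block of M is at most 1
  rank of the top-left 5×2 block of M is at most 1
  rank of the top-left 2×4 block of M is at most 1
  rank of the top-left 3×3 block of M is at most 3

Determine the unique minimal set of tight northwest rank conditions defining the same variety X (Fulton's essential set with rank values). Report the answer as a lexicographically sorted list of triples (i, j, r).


Reconstructing r_w from the 12 given conditions:

  R[1]: 1  1  1  1  1  1
  R[2]: 1  1  1  1  2  2
  R[3]: 1  1  1  2  3  3
  R[4]: 1  1  2  3  4  4
  R[5]: 1  1  2  3  4  5
  R[6]: 1  2  3  4  5  6

reading off 1-entries of Δ²R: w = (1, 5, 4, 3, 6, 2).

3 SE-corners of the 7-cell Rothe diagram give Ess(w):

[(2, 4, 1), (3, 3, 1), (5, 2, 1)]


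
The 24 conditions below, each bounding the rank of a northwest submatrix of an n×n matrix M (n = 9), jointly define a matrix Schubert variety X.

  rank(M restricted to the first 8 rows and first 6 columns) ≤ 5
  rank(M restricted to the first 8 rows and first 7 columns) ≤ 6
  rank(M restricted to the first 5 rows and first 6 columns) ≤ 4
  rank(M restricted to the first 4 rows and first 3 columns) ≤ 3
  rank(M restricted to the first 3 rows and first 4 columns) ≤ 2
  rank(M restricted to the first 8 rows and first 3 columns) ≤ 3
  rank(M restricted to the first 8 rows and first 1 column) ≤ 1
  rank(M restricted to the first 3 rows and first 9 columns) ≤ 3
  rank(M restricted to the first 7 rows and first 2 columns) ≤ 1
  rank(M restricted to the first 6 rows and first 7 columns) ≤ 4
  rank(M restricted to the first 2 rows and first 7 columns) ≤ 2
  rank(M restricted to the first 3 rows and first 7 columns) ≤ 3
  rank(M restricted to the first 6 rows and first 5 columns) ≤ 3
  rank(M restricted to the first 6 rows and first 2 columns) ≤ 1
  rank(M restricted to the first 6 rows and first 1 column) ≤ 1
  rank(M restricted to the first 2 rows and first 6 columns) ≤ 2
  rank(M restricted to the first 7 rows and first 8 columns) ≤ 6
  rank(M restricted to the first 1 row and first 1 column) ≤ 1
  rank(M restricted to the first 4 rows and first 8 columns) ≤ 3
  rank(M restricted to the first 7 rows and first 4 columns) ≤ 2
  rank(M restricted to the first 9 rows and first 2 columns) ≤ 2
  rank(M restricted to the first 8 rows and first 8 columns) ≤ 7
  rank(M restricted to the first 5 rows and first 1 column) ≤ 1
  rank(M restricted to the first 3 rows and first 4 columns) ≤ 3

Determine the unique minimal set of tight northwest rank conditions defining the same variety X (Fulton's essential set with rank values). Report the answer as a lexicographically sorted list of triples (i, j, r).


Computing R[i][j] = min implied NW-rank bound (n=9, 24 conditions):

  1 1 1 1 1 1 1 1 1
  1 1 2 2 2 2 2 2 2
  1 1 2 2 3 3 3 3 3
  1 1 2 2 3 3 3 3 4
  1 1 2 2 3 4 4 4 5
  1 1 2 2 3 4 4 5 6
  1 1 2 2 3 4 5 6 7
  1 2 3 3 4 5 6 7 8
  1 2 3 4 5 6 7 8 9

hence w(1..9) = (1, 3, 5, 9, 6, 8, 7, 2, 4).

4 SE-corners of the 15-cell Rothe diagram give Ess(w):

[(4, 8, 3), (6, 7, 4), (7, 2, 1), (7, 4, 2)]


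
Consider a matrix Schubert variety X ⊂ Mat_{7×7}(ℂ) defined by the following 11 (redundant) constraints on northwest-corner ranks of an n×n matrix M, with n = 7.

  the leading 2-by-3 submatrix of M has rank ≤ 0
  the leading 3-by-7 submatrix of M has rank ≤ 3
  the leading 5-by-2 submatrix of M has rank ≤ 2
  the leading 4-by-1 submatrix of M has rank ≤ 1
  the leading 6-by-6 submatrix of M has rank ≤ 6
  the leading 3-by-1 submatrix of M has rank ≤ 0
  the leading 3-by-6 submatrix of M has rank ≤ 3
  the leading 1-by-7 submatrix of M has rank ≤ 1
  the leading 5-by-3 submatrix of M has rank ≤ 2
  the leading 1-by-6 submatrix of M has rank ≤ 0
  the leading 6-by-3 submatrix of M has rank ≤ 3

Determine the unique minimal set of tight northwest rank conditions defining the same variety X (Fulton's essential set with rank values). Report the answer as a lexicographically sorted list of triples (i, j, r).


Recovering R(i,j) via the rank-extension bound from the 11 conditions:

  R[1]: 0 0 0 0 0 0 1
  R[2]: 0 0 0 1 1 1 2
  R[3]: 0 1 1 2 2 2 3
  R[4]: 1 2 2 3 3 3 4
  R[5]: 1 2 2 3 4 4 5
  R[6]: 1 2 3 4 5 5 6
  R[7]: 1 2 3 4 5 6 7

the unique w with this rank table is (7, 4, 2, 1, 5, 3, 6).

ℓ(w)=11; the 4 essential cells (i,j,r):

[(1, 6, 0), (2, 3, 0), (3, 1, 0), (5, 3, 2)]


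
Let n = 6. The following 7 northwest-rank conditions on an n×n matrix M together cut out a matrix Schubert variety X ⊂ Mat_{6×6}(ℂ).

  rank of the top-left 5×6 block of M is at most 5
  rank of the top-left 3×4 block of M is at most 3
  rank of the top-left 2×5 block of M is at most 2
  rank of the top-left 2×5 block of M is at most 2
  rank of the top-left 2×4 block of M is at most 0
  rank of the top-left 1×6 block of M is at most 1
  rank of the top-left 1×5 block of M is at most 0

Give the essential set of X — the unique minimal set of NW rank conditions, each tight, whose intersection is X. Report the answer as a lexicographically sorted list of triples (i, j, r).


Computing R[i][j] = min implied NW-rank bound (n=6, 7 conditions):

  R[1]: 0 0 0 0 0 1
  R[2]: 0 0 0 0 1 2
  R[3]: 1 1 1 1 2 3
  R[4]: 1 2 2 2 3 4
  R[5]: 1 2 3 3 4 5
  R[6]: 1 2 3 4 5 6

so w = (6, 5, 1, 2, 3, 4).

D(w) has 9 cells with 2 SE-corners; essential set:

[(1, 5, 0), (2, 4, 0)]


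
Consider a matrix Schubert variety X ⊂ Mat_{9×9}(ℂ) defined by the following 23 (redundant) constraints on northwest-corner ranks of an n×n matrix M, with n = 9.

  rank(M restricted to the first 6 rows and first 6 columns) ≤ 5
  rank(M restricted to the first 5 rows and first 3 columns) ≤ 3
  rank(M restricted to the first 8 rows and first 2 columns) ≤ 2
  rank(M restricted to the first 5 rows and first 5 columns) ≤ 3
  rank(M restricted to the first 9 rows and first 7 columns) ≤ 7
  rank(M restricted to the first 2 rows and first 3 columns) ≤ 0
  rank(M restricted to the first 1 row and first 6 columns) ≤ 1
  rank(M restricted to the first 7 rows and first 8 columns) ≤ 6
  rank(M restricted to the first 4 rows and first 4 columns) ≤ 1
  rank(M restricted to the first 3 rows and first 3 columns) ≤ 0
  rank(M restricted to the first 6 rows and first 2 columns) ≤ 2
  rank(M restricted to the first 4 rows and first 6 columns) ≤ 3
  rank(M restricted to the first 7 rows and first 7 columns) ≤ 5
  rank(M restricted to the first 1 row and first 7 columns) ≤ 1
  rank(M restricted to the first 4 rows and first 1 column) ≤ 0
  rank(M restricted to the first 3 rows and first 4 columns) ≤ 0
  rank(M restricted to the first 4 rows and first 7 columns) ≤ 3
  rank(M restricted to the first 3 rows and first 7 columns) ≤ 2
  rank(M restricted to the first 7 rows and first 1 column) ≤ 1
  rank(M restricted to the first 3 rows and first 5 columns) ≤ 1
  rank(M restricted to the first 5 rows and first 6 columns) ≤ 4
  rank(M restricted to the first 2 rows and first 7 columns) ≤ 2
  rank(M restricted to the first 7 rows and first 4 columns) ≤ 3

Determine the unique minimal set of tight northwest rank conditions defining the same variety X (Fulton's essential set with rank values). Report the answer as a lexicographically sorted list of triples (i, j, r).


The tightest implied rank at each (i,j), from the 23 conditions:

  i=1: 0 | 0 | 0 | 0 | 1 | 1 | 1 | 1 | 1
  i=2: 0 | 0 | 0 | 0 | 1 | 2 | 2 | 2 | 2
  i=3: 0 | 0 | 0 | 0 | 1 | 2 | 2 | 3 | 3
  i=4: 0 | 1 | 1 | 1 | 2 | 3 | 3 | 4 | 4
  i=5: 1 | 2 | 2 | 2 | 3 | 4 | 4 | 5 | 5
  i=6: 1 | 2 | 3 | 3 | 4 | 5 | 5 | 6 | 6
  i=7: 1 | 2 | 3 | 3 | 4 | 5 | 5 | 6 | 7
  i=8: 1 | 2 | 3 | 4 | 5 | 6 | 6 | 7 | 8
  i=9: 1 | 2 | 3 | 4 | 5 | 6 | 7 | 8 | 9

the unique w with this rank table is (5, 6, 8, 2, 1, 3, 9, 4, 7).

|D(w)|=16, |Ess(w)|=5:

[(3, 4, 0), (3, 7, 2), (4, 1, 0), (7, 4, 3), (7, 7, 5)]


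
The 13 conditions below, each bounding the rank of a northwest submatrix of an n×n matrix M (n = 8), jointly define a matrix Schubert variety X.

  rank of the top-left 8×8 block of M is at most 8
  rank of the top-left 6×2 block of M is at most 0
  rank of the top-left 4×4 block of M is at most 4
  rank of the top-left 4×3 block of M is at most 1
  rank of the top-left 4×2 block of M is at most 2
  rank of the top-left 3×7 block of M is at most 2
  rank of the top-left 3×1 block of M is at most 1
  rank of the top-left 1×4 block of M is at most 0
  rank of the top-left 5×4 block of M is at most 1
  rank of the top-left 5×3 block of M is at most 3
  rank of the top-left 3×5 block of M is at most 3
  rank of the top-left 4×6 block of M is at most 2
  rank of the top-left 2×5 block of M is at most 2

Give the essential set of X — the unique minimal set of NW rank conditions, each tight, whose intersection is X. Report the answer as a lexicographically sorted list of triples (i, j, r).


Rank table r_w(8×8) implied by the 13 constraints:

  R[1]: 0, 0, 0, 0, 1, 1, 1, 1
  R[2]: 0, 0, 1, 1, 2, 2, 2, 2
  R[3]: 0, 0, 1, 1, 2, 2, 2, 3
  R[4]: 0, 0, 1, 1, 2, 2, 3, 4
  R[5]: 0, 0, 1, 1, 2, 3, 4, 5
  R[6]: 0, 0, 1, 2, 3, 4, 5, 6
  R[7]: 1, 1, 2, 3, 4, 5, 6, 7
  R[8]: 1, 2, 3, 4, 5, 6, 7, 8

second differences of R give the permutation w = (5, 3, 8, 7, 6, 4, 1, 2).

|D(w)|=20, |Ess(w)|=5:

[(1, 4, 0), (3, 7, 2), (4, 6, 2), (5, 4, 1), (6, 2, 0)]


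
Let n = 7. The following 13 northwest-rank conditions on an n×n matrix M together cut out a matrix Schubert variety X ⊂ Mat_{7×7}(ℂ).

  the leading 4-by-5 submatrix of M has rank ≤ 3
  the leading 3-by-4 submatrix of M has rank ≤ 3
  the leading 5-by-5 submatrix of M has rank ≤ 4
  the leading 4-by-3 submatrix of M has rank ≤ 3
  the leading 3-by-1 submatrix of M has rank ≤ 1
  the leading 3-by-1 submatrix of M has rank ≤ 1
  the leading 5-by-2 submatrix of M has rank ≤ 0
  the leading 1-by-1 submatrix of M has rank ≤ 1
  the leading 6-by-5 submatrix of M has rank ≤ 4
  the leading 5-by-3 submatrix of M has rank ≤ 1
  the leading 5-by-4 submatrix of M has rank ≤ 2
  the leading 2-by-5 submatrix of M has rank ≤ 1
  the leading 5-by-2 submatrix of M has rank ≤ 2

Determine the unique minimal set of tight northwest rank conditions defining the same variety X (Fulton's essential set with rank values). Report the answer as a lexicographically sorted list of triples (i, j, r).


The tightest implied rank at each (i,j), from the 13 conditions:

  R[1]: 0  0  1  1  1  1  1
  R[2]: 0  0  1  1  1  2  2
  R[3]: 0  0  1  2  2  3  3
  R[4]: 0  0  1  2  3  4  4
  R[5]: 0  0  1  2  3  4  5
  R[6]: 1  1  2  3  4  5  6
  R[7]: 1  2  3  4  5  6  7

the unique w with this rank table is (3, 6, 4, 5, 7, 1, 2).

Rothe diagram D(w) (12 cells), 2 SE-corners (essential conditions):

[(2, 5, 1), (5, 2, 0)]


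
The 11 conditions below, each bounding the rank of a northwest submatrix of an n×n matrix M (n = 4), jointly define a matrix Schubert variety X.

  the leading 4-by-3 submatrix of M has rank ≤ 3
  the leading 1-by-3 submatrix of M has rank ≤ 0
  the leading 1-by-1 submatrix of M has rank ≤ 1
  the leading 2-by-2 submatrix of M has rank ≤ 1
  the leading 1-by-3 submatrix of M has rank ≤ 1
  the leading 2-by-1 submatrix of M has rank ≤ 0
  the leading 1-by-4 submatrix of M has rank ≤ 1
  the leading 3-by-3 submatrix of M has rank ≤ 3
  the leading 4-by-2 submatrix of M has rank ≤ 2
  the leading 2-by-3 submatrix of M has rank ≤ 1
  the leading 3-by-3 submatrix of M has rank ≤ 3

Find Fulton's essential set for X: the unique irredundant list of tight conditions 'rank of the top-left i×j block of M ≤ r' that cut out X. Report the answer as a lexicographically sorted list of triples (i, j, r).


Rank table r_w(4×4) implied by the 11 constraints:

  i=1: 0 | 0 | 0 | 1
  i=2: 0 | 1 | 1 | 2
  i=3: 1 | 2 | 2 | 3
  i=4: 1 | 2 | 3 | 4

reading off 1-entries of Δ²R: w = (4, 2, 1, 3).

Rothe diagram D(w) (4 cells), 2 SE-corners (essential conditions):

[(1, 3, 0), (2, 1, 0)]


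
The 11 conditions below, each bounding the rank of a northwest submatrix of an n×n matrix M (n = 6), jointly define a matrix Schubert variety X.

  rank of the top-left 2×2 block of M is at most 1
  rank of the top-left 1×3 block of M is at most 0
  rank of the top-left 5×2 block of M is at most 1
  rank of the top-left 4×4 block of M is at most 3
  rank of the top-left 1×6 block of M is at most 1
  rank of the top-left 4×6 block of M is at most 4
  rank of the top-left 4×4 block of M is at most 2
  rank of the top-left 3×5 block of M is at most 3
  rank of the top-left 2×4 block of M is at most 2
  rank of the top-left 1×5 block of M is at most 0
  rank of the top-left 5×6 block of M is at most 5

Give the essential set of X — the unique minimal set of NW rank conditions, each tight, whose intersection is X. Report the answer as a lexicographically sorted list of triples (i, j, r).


Propagating the 11 rank bounds to every northwest block:

  i=1: 0 | 0 | 0 | 0 | 0 | 1
  i=2: 1 | 1 | 1 | 1 | 1 | 2
  i=3: 1 | 1 | 2 | 2 | 2 | 3
  i=4: 1 | 1 | 2 | 2 | 3 | 4
  i=5: 1 | 1 | 2 | 3 | 4 | 5
  i=6: 1 | 2 | 3 | 4 | 5 | 6

so w = (6, 1, 3, 5, 4, 2).

3 SE-corners of the 9-cell Rothe diagram give Ess(w):

[(1, 5, 0), (4, 4, 2), (5, 2, 1)]


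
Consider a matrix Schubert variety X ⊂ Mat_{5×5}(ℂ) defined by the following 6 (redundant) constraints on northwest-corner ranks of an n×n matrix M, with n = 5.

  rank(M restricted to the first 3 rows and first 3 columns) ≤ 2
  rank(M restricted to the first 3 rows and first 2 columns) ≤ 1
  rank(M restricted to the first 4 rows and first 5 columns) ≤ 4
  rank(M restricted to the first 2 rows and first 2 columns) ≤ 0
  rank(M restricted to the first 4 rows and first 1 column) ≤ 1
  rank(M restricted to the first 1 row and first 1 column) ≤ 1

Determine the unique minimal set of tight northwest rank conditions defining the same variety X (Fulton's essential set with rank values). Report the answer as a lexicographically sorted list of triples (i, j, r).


Recovering R(i,j) via the rank-extension bound from the 6 conditions:

  0, 0, 1, 1, 1
  0, 0, 1, 2, 2
  1, 1, 2, 3, 3
  1, 2, 3, 4, 4
  1, 2, 3, 4, 5

reading off 1-entries of Δ²R: w = (3, 4, 1, 2, 5).

Rothe diagram D(w) (4 cells), 1 SE-corner (essential condition):

[(2, 2, 0)]


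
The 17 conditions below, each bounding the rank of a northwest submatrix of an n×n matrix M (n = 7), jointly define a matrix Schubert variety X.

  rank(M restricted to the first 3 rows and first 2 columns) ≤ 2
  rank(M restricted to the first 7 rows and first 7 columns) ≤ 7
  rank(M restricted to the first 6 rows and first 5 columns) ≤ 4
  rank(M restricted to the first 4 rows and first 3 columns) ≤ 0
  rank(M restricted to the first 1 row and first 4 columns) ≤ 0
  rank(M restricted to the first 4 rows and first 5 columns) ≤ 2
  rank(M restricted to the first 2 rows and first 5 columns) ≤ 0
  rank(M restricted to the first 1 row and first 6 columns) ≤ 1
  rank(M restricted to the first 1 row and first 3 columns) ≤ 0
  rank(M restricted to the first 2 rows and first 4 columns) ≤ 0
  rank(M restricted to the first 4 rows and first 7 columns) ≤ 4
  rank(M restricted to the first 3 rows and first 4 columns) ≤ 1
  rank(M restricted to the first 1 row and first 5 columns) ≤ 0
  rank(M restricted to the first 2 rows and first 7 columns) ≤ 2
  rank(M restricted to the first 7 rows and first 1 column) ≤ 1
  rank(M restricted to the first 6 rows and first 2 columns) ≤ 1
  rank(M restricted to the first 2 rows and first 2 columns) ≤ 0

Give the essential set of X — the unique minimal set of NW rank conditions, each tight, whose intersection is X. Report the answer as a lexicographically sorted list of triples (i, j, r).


Reconstructing r_w from the 17 given conditions:

  row 1: 0  0  0  0  0  1  1
  row 2: 0  0  0  0  0  1  2
  row 3: 0  0  0  1  1  2  3
  row 4: 0  0  0  1  2  3  4
  row 5: 1  1  1  2  3  4  5
  row 6: 1  1  2  3  4  5  6
  row 7: 1  2  3  4  5  6  7

hence w(1..7) = (6, 7, 4, 5, 1, 3, 2).

Fulton essential set (3 of the 17 Rothe cells):

[(2, 5, 0), (4, 3, 0), (6, 2, 1)]


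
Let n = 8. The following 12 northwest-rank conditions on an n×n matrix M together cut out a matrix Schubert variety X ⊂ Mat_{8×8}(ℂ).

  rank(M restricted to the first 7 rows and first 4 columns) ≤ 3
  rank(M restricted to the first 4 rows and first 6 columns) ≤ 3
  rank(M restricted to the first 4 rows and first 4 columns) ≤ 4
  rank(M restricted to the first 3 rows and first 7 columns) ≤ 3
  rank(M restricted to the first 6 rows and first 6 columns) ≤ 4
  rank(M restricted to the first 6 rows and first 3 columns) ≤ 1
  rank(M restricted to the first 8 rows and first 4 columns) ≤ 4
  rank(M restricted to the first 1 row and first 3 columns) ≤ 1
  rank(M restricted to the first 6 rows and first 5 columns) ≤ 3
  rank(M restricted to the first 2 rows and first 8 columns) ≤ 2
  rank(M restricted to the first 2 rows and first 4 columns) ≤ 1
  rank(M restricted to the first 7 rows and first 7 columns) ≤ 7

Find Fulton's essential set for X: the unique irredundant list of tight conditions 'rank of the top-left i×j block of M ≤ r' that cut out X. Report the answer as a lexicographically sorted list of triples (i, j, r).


Rank table r_w(8×8) implied by the 12 constraints:

  R[1]: 1  1  1  1  1  1  1  1
  R[2]: 1  1  1  1  2  2  2  2
  R[3]: 1  1  1  2  3  3  3  3
  R[4]: 1  1  1  2  3  3  4  4
  R[5]: 1  1  1  2  3  4  5  5
  R[6]: 1  1  1  2  3  4  5  6
  R[7]: 1  2  2  3  4  5  6  7
  R[8]: 1  2  3  4  5  6  7  8

second differences of R give the permutation w = (1, 5, 4, 7, 6, 8, 2, 3).

3 SE-corners of the 12-cell Rothe diagram give Ess(w):

[(2, 4, 1), (4, 6, 3), (6, 3, 1)]


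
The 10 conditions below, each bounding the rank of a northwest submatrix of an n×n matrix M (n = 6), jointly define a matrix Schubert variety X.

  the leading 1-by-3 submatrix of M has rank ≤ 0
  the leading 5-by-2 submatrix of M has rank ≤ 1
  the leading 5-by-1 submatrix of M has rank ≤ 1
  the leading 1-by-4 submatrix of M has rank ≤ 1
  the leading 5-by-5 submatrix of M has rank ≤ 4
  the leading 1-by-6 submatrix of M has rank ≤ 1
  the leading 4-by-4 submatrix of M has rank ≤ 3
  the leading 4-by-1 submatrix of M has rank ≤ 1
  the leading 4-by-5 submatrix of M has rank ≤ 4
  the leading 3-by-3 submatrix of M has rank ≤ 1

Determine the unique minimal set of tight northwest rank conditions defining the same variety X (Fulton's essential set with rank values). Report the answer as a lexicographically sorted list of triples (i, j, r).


Rank table r_w(6×6) implied by the 10 constraints:

  0, 0, 0, 1, 1, 1
  1, 1, 1, 2, 2, 2
  1, 1, 1, 2, 3, 3
  1, 1, 2, 3, 4, 4
  1, 1, 2, 3, 4, 5
  1, 2, 3, 4, 5, 6

the unique w with this rank table is (4, 1, 5, 3, 6, 2).

D(w) has 7 cells with 3 SE-corners; essential set:

[(1, 3, 0), (3, 3, 1), (5, 2, 1)]


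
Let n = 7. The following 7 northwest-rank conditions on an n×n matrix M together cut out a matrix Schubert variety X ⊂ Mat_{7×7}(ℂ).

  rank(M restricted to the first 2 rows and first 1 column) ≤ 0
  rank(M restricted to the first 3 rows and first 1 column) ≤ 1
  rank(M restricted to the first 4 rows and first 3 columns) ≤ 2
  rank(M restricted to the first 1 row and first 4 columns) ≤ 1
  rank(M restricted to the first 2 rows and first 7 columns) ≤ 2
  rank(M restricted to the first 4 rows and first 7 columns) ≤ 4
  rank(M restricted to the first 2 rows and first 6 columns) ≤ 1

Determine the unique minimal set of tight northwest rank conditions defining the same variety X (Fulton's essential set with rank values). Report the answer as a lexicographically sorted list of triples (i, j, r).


Computing R[i][j] = min implied NW-rank bound (n=7, 7 conditions):

  R[1]: 0  1  1  1  1  1  1
  R[2]: 0  1  1  1  1  1  2
  R[3]: 1  2  2  2  2  2  3
  R[4]: 1  2  2  3  3  3  4
  R[5]: 1  2  3  4  4  4  5
  R[6]: 1  2  3  4  5  5  6
  R[7]: 1  2  3  4  5  6  7

reading off 1-entries of Δ²R: w = (2, 7, 1, 4, 3, 5, 6).

3 SE-corners of the 7-cell Rothe diagram give Ess(w):

[(2, 1, 0), (2, 6, 1), (4, 3, 2)]


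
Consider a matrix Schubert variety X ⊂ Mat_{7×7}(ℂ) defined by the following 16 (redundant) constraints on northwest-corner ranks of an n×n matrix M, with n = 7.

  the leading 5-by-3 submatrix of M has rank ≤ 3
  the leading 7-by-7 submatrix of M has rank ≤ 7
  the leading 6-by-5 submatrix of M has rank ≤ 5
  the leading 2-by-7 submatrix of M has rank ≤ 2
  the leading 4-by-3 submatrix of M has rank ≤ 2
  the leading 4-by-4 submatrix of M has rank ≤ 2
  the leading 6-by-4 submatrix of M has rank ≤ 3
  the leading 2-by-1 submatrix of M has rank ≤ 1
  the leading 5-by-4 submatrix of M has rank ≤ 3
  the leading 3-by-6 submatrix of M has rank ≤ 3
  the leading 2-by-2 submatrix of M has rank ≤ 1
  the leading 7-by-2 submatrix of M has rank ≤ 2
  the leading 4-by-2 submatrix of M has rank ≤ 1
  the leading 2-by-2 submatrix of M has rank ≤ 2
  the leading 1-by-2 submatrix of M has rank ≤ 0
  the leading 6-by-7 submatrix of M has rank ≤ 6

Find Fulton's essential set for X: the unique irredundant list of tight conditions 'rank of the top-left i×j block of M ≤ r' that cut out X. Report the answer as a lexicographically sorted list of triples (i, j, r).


Rank table r_w(7×7) implied by the 16 constraints:

  row 1: 0  0  1  1  1  1  1
  row 2: 1  1  2  2  2  2  2
  row 3: 1  1  2  2  3  3  3
  row 4: 1  1  2  2  3  4  4
  row 5: 1  2  3  3  4  5  5
  row 6: 1  2  3  3  4  5  6
  row 7: 1  2  3  4  5  6  7

so w = (3, 1, 5, 6, 2, 7, 4).

|D(w)|=7, |Ess(w)|=4:

[(1, 2, 0), (4, 2, 1), (4, 4, 2), (6, 4, 3)]


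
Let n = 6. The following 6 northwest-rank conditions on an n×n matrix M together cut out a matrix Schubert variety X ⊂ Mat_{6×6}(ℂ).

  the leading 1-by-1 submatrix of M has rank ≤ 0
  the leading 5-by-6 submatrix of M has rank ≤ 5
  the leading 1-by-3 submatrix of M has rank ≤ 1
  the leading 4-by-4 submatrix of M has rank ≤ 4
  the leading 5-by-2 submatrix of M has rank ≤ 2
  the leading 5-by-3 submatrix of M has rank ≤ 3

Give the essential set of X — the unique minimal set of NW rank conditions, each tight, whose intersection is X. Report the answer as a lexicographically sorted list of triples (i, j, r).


Computing R[i][j] = min implied NW-rank bound (n=6, 6 conditions):

  0 | 1 | 1 | 1 | 1 | 1
  1 | 2 | 2 | 2 | 2 | 2
  1 | 2 | 3 | 3 | 3 | 3
  1 | 2 | 3 | 4 | 4 | 4
  1 | 2 | 3 | 4 | 5 | 5
  1 | 2 | 3 | 4 | 5 | 6

giving w = (2, 1, 3, 4, 5, 6) via Δ²R.

D(w) has 1 cell with 1 SE-corner; essential set:

[(1, 1, 0)]


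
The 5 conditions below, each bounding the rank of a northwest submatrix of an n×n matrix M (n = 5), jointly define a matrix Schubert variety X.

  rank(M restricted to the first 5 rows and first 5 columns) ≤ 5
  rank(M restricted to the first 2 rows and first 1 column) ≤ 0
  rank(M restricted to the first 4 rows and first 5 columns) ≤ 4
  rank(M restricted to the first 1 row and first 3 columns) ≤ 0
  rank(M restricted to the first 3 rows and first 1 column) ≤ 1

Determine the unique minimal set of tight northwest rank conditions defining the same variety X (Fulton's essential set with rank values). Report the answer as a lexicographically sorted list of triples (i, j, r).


Recovering R(i,j) via the rank-extension bound from the 5 conditions:

  row 1: 0 0 0 1 1
  row 2: 0 1 1 2 2
  row 3: 1 2 2 3 3
  row 4: 1 2 3 4 4
  row 5: 1 2 3 4 5

giving w = (4, 2, 1, 3, 5) via Δ²R.

ℓ(w)=4; the 2 essential cells (i,j,r):

[(1, 3, 0), (2, 1, 0)]


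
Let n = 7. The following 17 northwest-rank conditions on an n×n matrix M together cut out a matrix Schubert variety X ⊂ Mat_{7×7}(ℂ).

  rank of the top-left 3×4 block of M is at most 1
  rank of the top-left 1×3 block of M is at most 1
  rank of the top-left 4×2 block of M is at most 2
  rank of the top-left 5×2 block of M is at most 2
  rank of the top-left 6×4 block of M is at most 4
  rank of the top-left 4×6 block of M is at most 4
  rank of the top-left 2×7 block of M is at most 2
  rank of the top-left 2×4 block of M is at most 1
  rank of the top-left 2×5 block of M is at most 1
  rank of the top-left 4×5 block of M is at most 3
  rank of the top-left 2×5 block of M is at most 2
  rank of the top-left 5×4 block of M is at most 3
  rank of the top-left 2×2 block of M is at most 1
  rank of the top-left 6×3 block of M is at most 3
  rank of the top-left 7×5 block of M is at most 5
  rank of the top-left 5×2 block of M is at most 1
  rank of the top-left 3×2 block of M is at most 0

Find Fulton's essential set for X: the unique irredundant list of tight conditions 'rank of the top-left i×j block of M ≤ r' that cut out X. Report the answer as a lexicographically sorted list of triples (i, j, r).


The tightest implied rank at each (i,j), from the 17 conditions:

  0 | 0 | 1 | 1 | 1 | 1 | 1
  0 | 0 | 1 | 1 | 1 | 2 | 2
  0 | 0 | 1 | 1 | 2 | 3 | 3
  1 | 1 | 2 | 2 | 3 | 4 | 4
  1 | 1 | 2 | 3 | 4 | 5 | 5
  1 | 2 | 3 | 4 | 5 | 6 | 6
  1 | 2 | 3 | 4 | 5 | 6 | 7

so w = (3, 6, 5, 1, 4, 2, 7).

4 SE-corners of the 10-cell Rothe diagram give Ess(w):

[(2, 5, 1), (3, 2, 0), (3, 4, 1), (5, 2, 1)]


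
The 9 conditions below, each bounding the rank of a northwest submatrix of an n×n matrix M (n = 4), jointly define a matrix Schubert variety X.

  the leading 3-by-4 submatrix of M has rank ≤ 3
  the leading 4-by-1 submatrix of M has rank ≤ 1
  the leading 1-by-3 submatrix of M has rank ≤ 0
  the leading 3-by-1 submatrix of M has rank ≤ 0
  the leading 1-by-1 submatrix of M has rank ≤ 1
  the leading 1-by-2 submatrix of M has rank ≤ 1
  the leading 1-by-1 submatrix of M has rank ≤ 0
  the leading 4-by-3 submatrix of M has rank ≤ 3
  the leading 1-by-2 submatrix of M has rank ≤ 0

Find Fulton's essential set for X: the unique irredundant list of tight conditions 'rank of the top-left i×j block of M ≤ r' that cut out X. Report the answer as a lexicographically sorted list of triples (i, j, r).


Reconstructing r_w from the 9 given conditions:

  0  0  0  1
  0  1  1  2
  0  1  2  3
  1  2  3  4

second differences of R give the permutation w = (4, 2, 3, 1).

2 SE-corners of the 5-cell Rothe diagram give Ess(w):

[(1, 3, 0), (3, 1, 0)]


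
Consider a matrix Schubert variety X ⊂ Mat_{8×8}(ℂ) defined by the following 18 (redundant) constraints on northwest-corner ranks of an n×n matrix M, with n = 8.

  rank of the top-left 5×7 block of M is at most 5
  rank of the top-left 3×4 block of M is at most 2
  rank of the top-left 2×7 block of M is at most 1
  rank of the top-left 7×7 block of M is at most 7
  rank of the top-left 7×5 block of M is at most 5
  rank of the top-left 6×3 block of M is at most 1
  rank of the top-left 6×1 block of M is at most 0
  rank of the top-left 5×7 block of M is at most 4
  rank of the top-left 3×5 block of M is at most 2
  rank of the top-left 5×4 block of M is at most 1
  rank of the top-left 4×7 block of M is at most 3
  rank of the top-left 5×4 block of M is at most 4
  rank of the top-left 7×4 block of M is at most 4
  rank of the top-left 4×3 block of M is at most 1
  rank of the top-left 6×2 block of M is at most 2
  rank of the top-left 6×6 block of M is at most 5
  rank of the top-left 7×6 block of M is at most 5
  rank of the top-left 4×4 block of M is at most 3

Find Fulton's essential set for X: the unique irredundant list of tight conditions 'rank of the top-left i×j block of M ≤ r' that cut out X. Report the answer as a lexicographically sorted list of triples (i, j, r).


Recovering R(i,j) via the rank-extension bound from the 18 conditions:

  row 1: 0  1  1  1  1  1  1  1
  row 2: 0  1  1  1  1  1  1  2
  row 3: 0  1  1  1  2  2  2  3
  row 4: 0  1  1  1  2  3  3  4
  row 5: 0  1  1  1  2  3  4  5
  row 6: 0  1  1  2  3  4  5  6
  row 7: 1  2  2  3  4  5  6  7
  row 8: 1  2  3  4  5  6  7  8

hence w(1..8) = (2, 8, 5, 6, 7, 4, 1, 3).

Fulton essential set (4 of the 18 Rothe cells):

[(2, 7, 1), (5, 4, 1), (6, 1, 0), (6, 3, 1)]
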